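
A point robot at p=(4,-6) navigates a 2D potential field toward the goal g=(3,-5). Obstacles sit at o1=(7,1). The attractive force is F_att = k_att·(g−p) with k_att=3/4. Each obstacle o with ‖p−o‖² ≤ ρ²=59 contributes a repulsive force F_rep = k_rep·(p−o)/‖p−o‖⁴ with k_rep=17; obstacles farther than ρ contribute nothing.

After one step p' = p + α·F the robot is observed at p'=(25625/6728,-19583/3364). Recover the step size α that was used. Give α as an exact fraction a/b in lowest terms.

F_att = 3/4·(g−p) = 3/4·(-1,1) = (-0.7500,0.7500)
o1: d²=58 ≤ ρ²=59; F_rep = 17·(-3,-7)/58² = (-0.0152,-0.0354)
F = F_att + ΣF_rep = (-0.7652,0.7146)
Δp = p'−p = (-0.1913,0.1787); α = Δx/Fx = (-1287/6728) / (-1287/1682) = 1/4
check: Δy/Fy = (601/3364) / (601/841) = 1/4 ✓

α = 1/4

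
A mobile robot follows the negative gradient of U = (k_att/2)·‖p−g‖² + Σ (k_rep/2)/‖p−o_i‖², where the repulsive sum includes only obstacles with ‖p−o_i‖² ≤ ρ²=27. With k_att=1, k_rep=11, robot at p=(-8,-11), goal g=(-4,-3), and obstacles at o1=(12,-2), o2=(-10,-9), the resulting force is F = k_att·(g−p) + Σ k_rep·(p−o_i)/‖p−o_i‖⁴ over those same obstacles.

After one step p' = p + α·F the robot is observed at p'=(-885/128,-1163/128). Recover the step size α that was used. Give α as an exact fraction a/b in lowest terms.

α = 1/4

F_att = 1·(g−p) = 1·(4,8) = (4.0000,8.0000)
o1: d²=481 > ρ²=27 → inactive
o2: d²=8 ≤ ρ²=27; F_rep = 11·(2,-2)/8² = (0.3438,-0.3438)
F = F_att + ΣF_rep = (4.3438,7.6562)
Δp = p'−p = (1.0859,1.9141); α = Δx/Fx = (139/128) / (139/32) = 1/4
check: Δy/Fy = (245/128) / (245/32) = 1/4 ✓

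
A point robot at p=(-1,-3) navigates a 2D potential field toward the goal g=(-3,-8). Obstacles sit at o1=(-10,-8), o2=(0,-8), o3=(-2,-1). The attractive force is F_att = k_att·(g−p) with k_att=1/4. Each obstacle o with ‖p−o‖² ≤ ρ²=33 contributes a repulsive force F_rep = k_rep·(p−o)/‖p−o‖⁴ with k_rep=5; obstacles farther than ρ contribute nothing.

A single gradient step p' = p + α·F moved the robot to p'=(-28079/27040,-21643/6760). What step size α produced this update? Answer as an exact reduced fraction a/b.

α = 1/8

F_att = 1/4·(g−p) = 1/4·(-2,-5) = (-0.5000,-1.2500)
o1: d²=106 > ρ²=33 → inactive
o2: d²=26 ≤ ρ²=33; F_rep = 5·(-1,5)/26² = (-0.0074,0.0370)
o3: d²=5 ≤ ρ²=33; F_rep = 5·(1,-2)/5² = (0.2000,-0.4000)
F = F_att + ΣF_rep = (-0.3074,-1.6130)
Δp = p'−p = (-0.0384,-0.2016); α = Δx/Fx = (-1039/27040) / (-1039/3380) = 1/8
check: Δy/Fy = (-1363/6760) / (-1363/845) = 1/8 ✓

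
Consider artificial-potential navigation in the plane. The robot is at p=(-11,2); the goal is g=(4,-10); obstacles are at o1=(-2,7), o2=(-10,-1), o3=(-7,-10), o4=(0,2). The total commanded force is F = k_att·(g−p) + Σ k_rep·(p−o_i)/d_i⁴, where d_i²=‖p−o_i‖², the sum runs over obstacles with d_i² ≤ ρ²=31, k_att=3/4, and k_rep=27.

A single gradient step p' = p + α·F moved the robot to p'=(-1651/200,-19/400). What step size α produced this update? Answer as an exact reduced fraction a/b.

α = 1/4

F_att = 3/4·(g−p) = 3/4·(15,-12) = (11.2500,-9.0000)
o1: d²=106 > ρ²=31 → inactive
o2: d²=10 ≤ ρ²=31; F_rep = 27·(-1,3)/10² = (-0.2700,0.8100)
o3: d²=160 > ρ²=31 → inactive
o4: d²=121 > ρ²=31 → inactive
F = F_att + ΣF_rep = (10.9800,-8.1900)
Δp = p'−p = (2.7450,-2.0475); α = Δx/Fx = (549/200) / (549/50) = 1/4
check: Δy/Fy = (-819/400) / (-819/100) = 1/4 ✓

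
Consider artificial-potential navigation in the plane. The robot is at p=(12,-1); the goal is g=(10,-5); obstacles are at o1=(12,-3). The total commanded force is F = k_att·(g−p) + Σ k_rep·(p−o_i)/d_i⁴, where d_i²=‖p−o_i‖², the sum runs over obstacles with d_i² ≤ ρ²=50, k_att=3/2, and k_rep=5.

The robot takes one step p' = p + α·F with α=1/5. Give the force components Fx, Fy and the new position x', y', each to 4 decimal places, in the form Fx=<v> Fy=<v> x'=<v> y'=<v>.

F_att = 3/2·(g−p) = 3/2·(-2,-4) = (-3.0000,-6.0000)
o1: d²=4 ≤ ρ²=50; F_rep = 5·(0,2)/4² = (0.0000,0.6250)
F = F_att + ΣF_rep = (-3.0000,-5.3750)
p' = p + 1/5·F = (11.4000,-2.0750)

Fx=-3.0000 Fy=-5.3750 x'=11.4000 y'=-2.0750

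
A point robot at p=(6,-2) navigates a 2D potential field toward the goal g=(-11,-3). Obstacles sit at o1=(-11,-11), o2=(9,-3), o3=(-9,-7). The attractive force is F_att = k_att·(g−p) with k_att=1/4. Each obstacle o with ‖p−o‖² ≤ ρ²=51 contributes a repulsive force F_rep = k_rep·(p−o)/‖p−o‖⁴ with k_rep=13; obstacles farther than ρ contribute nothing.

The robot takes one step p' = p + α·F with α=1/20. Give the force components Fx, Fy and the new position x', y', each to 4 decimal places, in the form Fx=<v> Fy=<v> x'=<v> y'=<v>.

F_att = 1/4·(g−p) = 1/4·(-17,-1) = (-4.2500,-0.2500)
o1: d²=370 > ρ²=51 → inactive
o2: d²=10 ≤ ρ²=51; F_rep = 13·(-3,1)/10² = (-0.3900,0.1300)
o3: d²=250 > ρ²=51 → inactive
F = F_att + ΣF_rep = (-4.6400,-0.1200)
p' = p + 1/20·F = (5.7680,-2.0060)

Fx=-4.6400 Fy=-0.1200 x'=5.7680 y'=-2.0060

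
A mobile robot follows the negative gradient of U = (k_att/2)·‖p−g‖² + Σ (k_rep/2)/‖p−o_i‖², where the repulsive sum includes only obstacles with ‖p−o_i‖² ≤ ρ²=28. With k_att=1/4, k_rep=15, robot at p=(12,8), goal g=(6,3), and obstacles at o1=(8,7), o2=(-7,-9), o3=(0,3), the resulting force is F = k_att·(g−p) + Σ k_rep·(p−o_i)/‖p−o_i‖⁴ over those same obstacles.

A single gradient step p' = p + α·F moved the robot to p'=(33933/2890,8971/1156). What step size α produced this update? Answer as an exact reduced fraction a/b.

α = 1/5

F_att = 1/4·(g−p) = 1/4·(-6,-5) = (-1.5000,-1.2500)
o1: d²=17 ≤ ρ²=28; F_rep = 15·(4,1)/17² = (0.2076,0.0519)
o2: d²=650 > ρ²=28 → inactive
o3: d²=169 > ρ²=28 → inactive
F = F_att + ΣF_rep = (-1.2924,-1.1981)
Δp = p'−p = (-0.2585,-0.2396); α = Δx/Fx = (-747/2890) / (-747/578) = 1/5
check: Δy/Fy = (-277/1156) / (-1385/1156) = 1/5 ✓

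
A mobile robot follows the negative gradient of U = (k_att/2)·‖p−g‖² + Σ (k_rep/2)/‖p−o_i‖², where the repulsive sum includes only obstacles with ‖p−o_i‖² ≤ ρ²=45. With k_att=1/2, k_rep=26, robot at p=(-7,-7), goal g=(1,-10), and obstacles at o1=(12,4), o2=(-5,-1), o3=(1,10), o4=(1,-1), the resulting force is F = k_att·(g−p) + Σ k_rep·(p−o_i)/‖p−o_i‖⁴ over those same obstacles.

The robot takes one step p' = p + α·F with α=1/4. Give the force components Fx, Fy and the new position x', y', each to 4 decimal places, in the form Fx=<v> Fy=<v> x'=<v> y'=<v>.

Fx=3.9675 Fy=-1.5975 x'=-6.0081 y'=-7.3994

F_att = 1/2·(g−p) = 1/2·(8,-3) = (4.0000,-1.5000)
o1: d²=482 > ρ²=45 → inactive
o2: d²=40 ≤ ρ²=45; F_rep = 26·(-2,-6)/40² = (-0.0325,-0.0975)
o3: d²=353 > ρ²=45 → inactive
o4: d²=100 > ρ²=45 → inactive
F = F_att + ΣF_rep = (3.9675,-1.5975)
p' = p + 1/4·F = (-6.0081,-7.3994)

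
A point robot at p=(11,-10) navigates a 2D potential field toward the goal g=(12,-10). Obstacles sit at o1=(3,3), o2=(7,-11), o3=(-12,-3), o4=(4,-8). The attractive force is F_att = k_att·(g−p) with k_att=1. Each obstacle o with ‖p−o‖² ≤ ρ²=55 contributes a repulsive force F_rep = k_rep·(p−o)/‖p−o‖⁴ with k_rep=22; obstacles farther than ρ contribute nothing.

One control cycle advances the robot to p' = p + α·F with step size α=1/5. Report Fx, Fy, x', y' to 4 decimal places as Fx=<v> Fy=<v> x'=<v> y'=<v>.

Fx=1.3593 Fy=0.0605 x'=11.2719 y'=-9.9879

F_att = 1·(g−p) = 1·(1,0) = (1.0000,0.0000)
o1: d²=233 > ρ²=55 → inactive
o2: d²=17 ≤ ρ²=55; F_rep = 22·(4,1)/17² = (0.3045,0.0761)
o3: d²=578 > ρ²=55 → inactive
o4: d²=53 ≤ ρ²=55; F_rep = 22·(7,-2)/53² = (0.0548,-0.0157)
F = F_att + ΣF_rep = (1.3593,0.0605)
p' = p + 1/5·F = (11.2719,-9.9879)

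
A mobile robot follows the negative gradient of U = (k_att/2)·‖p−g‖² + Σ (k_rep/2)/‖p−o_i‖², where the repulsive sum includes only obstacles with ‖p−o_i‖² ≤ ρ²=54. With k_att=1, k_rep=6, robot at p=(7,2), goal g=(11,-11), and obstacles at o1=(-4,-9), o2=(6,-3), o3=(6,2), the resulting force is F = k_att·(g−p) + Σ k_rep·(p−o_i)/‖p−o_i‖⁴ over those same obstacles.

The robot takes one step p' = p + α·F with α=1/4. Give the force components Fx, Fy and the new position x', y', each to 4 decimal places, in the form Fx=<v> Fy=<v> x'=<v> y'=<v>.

Fx=10.0089 Fy=-12.9556 x'=9.5022 y'=-1.2389

F_att = 1·(g−p) = 1·(4,-13) = (4.0000,-13.0000)
o1: d²=242 > ρ²=54 → inactive
o2: d²=26 ≤ ρ²=54; F_rep = 6·(1,5)/26² = (0.0089,0.0444)
o3: d²=1 ≤ ρ²=54; F_rep = 6·(1,0)/1² = (6.0000,0.0000)
F = F_att + ΣF_rep = (10.0089,-12.9556)
p' = p + 1/4·F = (9.5022,-1.2389)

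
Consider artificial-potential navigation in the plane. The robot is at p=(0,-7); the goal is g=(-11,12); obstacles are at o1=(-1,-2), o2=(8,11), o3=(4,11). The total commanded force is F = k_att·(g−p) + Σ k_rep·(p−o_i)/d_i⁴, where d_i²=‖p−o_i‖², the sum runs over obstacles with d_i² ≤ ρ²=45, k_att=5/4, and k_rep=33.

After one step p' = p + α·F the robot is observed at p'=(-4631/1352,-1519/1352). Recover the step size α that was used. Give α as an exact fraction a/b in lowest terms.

F_att = 5/4·(g−p) = 5/4·(-11,19) = (-13.7500,23.7500)
o1: d²=26 ≤ ρ²=45; F_rep = 33·(1,-5)/26² = (0.0488,-0.2441)
o2: d²=388 > ρ²=45 → inactive
o3: d²=340 > ρ²=45 → inactive
F = F_att + ΣF_rep = (-13.7012,23.5059)
Δp = p'−p = (-3.4253,5.8765); α = Δx/Fx = (-4631/1352) / (-4631/338) = 1/4
check: Δy/Fy = (7945/1352) / (7945/338) = 1/4 ✓

α = 1/4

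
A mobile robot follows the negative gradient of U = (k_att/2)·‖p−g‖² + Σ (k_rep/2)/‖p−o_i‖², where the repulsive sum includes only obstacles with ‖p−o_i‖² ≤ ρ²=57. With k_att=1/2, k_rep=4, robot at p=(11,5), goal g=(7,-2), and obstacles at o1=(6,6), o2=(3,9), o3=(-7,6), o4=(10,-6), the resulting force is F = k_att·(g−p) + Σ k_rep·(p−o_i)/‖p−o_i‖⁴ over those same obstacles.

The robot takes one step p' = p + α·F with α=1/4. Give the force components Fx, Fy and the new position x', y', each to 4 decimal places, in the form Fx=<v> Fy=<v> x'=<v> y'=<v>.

F_att = 1/2·(g−p) = 1/2·(-4,-7) = (-2.0000,-3.5000)
o1: d²=26 ≤ ρ²=57; F_rep = 4·(5,-1)/26² = (0.0296,-0.0059)
o2: d²=80 > ρ²=57 → inactive
o3: d²=325 > ρ²=57 → inactive
o4: d²=122 > ρ²=57 → inactive
F = F_att + ΣF_rep = (-1.9704,-3.5059)
p' = p + 1/4·F = (10.5074,4.1235)

Fx=-1.9704 Fy=-3.5059 x'=10.5074 y'=4.1235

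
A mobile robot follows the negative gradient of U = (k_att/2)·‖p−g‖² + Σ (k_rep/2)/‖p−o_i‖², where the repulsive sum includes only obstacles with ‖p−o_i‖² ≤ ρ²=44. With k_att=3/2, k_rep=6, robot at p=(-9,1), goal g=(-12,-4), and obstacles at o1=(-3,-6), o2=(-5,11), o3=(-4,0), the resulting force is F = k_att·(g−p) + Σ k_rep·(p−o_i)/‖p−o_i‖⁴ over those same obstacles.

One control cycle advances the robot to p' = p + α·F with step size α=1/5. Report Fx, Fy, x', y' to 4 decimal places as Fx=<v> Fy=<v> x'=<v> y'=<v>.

Fx=-4.5444 Fy=-7.4911 x'=-9.9089 y'=-0.4982

F_att = 3/2·(g−p) = 3/2·(-3,-5) = (-4.5000,-7.5000)
o1: d²=85 > ρ²=44 → inactive
o2: d²=116 > ρ²=44 → inactive
o3: d²=26 ≤ ρ²=44; F_rep = 6·(-5,1)/26² = (-0.0444,0.0089)
F = F_att + ΣF_rep = (-4.5444,-7.4911)
p' = p + 1/5·F = (-9.9089,-0.4982)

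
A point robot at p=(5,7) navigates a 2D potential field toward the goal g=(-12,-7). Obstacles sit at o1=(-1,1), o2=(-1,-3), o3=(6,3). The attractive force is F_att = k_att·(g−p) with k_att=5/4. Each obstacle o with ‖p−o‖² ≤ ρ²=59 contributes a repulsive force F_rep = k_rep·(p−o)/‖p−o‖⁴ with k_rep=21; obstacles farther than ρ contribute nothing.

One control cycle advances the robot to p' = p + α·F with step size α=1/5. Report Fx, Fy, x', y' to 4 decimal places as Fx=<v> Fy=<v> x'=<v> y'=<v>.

Fx=-21.3227 Fy=-17.2093 x'=0.7355 y'=3.5581

F_att = 5/4·(g−p) = 5/4·(-17,-14) = (-21.2500,-17.5000)
o1: d²=72 > ρ²=59 → inactive
o2: d²=136 > ρ²=59 → inactive
o3: d²=17 ≤ ρ²=59; F_rep = 21·(-1,4)/17² = (-0.0727,0.2907)
F = F_att + ΣF_rep = (-21.3227,-17.2093)
p' = p + 1/5·F = (0.7355,3.5581)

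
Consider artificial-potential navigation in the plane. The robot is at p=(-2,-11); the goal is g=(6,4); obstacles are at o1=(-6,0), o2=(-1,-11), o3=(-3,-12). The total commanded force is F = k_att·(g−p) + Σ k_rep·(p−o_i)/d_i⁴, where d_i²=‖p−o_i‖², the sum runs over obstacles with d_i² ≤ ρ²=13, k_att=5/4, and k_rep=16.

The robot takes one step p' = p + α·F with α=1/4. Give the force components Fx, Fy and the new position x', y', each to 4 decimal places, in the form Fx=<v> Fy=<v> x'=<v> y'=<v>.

F_att = 5/4·(g−p) = 5/4·(8,15) = (10.0000,18.7500)
o1: d²=137 > ρ²=13 → inactive
o2: d²=1 ≤ ρ²=13; F_rep = 16·(-1,0)/1² = (-16.0000,0.0000)
o3: d²=2 ≤ ρ²=13; F_rep = 16·(1,1)/2² = (4.0000,4.0000)
F = F_att + ΣF_rep = (-2.0000,22.7500)
p' = p + 1/4·F = (-2.5000,-5.3125)

Fx=-2.0000 Fy=22.7500 x'=-2.5000 y'=-5.3125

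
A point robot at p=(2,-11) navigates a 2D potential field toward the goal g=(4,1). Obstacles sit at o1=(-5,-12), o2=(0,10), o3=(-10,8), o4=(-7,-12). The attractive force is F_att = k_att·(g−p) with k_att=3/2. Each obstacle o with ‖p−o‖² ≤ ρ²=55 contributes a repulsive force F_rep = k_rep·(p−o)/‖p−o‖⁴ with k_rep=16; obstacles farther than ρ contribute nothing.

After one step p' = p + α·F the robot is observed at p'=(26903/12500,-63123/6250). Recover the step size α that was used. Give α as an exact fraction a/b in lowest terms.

F_att = 3/2·(g−p) = 3/2·(2,12) = (3.0000,18.0000)
o1: d²=50 ≤ ρ²=55; F_rep = 16·(7,1)/50² = (0.0448,0.0064)
o2: d²=445 > ρ²=55 → inactive
o3: d²=505 > ρ²=55 → inactive
o4: d²=82 > ρ²=55 → inactive
F = F_att + ΣF_rep = (3.0448,18.0064)
Δp = p'−p = (0.1522,0.9003); α = Δx/Fx = (1903/12500) / (1903/625) = 1/20
check: Δy/Fy = (5627/6250) / (11254/625) = 1/20 ✓

α = 1/20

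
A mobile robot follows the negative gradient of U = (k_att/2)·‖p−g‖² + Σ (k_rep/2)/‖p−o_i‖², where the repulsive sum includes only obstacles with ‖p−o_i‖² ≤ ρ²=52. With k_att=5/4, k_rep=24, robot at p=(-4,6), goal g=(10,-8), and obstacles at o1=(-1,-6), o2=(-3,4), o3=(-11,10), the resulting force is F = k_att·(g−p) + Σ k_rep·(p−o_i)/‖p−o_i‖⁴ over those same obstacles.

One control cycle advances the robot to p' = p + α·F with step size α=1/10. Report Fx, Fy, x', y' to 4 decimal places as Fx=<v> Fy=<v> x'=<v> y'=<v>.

F_att = 5/4·(g−p) = 5/4·(14,-14) = (17.5000,-17.5000)
o1: d²=153 > ρ²=52 → inactive
o2: d²=5 ≤ ρ²=52; F_rep = 24·(-1,2)/5² = (-0.9600,1.9200)
o3: d²=65 > ρ²=52 → inactive
F = F_att + ΣF_rep = (16.5400,-15.5800)
p' = p + 1/10·F = (-2.3460,4.4420)

Fx=16.5400 Fy=-15.5800 x'=-2.3460 y'=4.4420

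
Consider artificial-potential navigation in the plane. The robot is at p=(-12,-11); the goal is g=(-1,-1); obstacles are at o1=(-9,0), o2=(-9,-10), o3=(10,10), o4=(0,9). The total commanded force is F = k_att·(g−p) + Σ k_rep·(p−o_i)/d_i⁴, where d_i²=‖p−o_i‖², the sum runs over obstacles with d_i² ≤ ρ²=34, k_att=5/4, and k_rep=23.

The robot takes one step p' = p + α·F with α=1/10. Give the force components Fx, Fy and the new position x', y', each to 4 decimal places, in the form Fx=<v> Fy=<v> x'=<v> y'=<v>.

F_att = 5/4·(g−p) = 5/4·(11,10) = (13.7500,12.5000)
o1: d²=130 > ρ²=34 → inactive
o2: d²=10 ≤ ρ²=34; F_rep = 23·(-3,-1)/10² = (-0.6900,-0.2300)
o3: d²=925 > ρ²=34 → inactive
o4: d²=544 > ρ²=34 → inactive
F = F_att + ΣF_rep = (13.0600,12.2700)
p' = p + 1/10·F = (-10.6940,-9.7730)

Fx=13.0600 Fy=12.2700 x'=-10.6940 y'=-9.7730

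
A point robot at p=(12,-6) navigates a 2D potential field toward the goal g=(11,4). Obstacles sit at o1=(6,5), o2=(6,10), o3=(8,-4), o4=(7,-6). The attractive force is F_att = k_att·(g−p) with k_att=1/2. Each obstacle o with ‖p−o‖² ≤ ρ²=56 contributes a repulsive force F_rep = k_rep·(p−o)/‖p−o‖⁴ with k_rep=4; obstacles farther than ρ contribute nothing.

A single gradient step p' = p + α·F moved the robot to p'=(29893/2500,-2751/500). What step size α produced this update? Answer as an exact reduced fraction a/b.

α = 1/10

F_att = 1/2·(g−p) = 1/2·(-1,10) = (-0.5000,5.0000)
o1: d²=157 > ρ²=56 → inactive
o2: d²=292 > ρ²=56 → inactive
o3: d²=20 ≤ ρ²=56; F_rep = 4·(4,-2)/20² = (0.0400,-0.0200)
o4: d²=25 ≤ ρ²=56; F_rep = 4·(5,0)/25² = (0.0320,0.0000)
F = F_att + ΣF_rep = (-0.4280,4.9800)
Δp = p'−p = (-0.0428,0.4980); α = Δx/Fx = (-107/2500) / (-107/250) = 1/10
check: Δy/Fy = (249/500) / (249/50) = 1/10 ✓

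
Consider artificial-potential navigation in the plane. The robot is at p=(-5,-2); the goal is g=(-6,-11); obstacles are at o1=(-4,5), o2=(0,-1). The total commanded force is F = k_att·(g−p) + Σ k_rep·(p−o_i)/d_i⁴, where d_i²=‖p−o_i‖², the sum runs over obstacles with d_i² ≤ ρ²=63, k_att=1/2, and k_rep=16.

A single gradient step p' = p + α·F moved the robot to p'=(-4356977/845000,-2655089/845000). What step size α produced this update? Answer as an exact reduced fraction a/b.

F_att = 1/2·(g−p) = 1/2·(-1,-9) = (-0.5000,-4.5000)
o1: d²=50 ≤ ρ²=63; F_rep = 16·(-1,-7)/50² = (-0.0064,-0.0448)
o2: d²=26 ≤ ρ²=63; F_rep = 16·(-5,-1)/26² = (-0.1183,-0.0237)
F = F_att + ΣF_rep = (-0.6247,-4.5685)
Δp = p'−p = (-0.1562,-1.1421); α = Δx/Fx = (-131977/845000) / (-131977/211250) = 1/4
check: Δy/Fy = (-965089/845000) / (-965089/211250) = 1/4 ✓

α = 1/4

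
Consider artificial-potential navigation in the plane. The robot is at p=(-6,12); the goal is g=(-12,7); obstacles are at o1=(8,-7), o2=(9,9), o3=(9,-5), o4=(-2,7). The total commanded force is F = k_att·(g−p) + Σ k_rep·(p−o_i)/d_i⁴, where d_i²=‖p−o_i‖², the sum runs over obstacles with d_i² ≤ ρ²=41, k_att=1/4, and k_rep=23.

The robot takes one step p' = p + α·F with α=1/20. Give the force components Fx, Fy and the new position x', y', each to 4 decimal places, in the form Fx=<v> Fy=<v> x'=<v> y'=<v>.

F_att = 1/4·(g−p) = 1/4·(-6,-5) = (-1.5000,-1.2500)
o1: d²=557 > ρ²=41 → inactive
o2: d²=234 > ρ²=41 → inactive
o3: d²=514 > ρ²=41 → inactive
o4: d²=41 ≤ ρ²=41; F_rep = 23·(-4,5)/41² = (-0.0547,0.0684)
F = F_att + ΣF_rep = (-1.5547,-1.1816)
p' = p + 1/20·F = (-6.0777,11.9409)

Fx=-1.5547 Fy=-1.1816 x'=-6.0777 y'=11.9409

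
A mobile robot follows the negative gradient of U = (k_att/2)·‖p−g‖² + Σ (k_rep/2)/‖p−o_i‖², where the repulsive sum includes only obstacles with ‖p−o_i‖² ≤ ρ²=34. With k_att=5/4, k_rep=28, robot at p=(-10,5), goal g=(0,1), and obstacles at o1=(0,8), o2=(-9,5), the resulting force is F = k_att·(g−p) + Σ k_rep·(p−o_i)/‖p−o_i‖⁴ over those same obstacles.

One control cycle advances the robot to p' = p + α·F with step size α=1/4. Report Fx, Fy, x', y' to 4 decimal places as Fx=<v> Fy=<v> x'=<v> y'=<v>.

Fx=-15.5000 Fy=-5.0000 x'=-13.8750 y'=3.7500

F_att = 5/4·(g−p) = 5/4·(10,-4) = (12.5000,-5.0000)
o1: d²=109 > ρ²=34 → inactive
o2: d²=1 ≤ ρ²=34; F_rep = 28·(-1,0)/1² = (-28.0000,0.0000)
F = F_att + ΣF_rep = (-15.5000,-5.0000)
p' = p + 1/4·F = (-13.8750,3.7500)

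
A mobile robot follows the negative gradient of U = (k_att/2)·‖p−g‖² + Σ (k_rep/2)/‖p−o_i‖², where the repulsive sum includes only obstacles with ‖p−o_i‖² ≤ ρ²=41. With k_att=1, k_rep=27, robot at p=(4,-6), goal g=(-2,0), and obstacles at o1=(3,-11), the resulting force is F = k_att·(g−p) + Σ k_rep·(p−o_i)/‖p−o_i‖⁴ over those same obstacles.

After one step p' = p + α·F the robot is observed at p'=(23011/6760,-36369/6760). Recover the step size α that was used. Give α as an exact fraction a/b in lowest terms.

α = 1/10

F_att = 1·(g−p) = 1·(-6,6) = (-6.0000,6.0000)
o1: d²=26 ≤ ρ²=41; F_rep = 27·(1,5)/26² = (0.0399,0.1997)
F = F_att + ΣF_rep = (-5.9601,6.1997)
Δp = p'−p = (-0.5960,0.6200); α = Δx/Fx = (-4029/6760) / (-4029/676) = 1/10
check: Δy/Fy = (4191/6760) / (4191/676) = 1/10 ✓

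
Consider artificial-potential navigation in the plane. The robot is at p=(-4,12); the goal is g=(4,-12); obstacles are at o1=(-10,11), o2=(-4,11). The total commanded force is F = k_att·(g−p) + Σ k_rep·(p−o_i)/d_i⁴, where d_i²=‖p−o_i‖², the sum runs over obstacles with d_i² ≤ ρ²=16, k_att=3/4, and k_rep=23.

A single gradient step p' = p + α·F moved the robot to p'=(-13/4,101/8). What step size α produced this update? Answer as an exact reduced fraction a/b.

F_att = 3/4·(g−p) = 3/4·(8,-24) = (6.0000,-18.0000)
o1: d²=37 > ρ²=16 → inactive
o2: d²=1 ≤ ρ²=16; F_rep = 23·(0,1)/1² = (0.0000,23.0000)
F = F_att + ΣF_rep = (6.0000,5.0000)
Δp = p'−p = (0.7500,0.6250); α = Δx/Fx = (3/4) / (6) = 1/8
check: Δy/Fy = (5/8) / (5) = 1/8 ✓

α = 1/8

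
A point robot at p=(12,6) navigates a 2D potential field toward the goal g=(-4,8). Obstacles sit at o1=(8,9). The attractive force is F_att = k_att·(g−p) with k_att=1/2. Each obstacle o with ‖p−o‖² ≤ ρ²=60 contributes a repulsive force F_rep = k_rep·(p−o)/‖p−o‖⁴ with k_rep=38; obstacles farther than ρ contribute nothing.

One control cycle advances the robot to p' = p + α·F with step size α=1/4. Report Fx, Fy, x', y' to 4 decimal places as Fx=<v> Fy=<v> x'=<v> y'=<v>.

F_att = 1/2·(g−p) = 1/2·(-16,2) = (-8.0000,1.0000)
o1: d²=25 ≤ ρ²=60; F_rep = 38·(4,-3)/25² = (0.2432,-0.1824)
F = F_att + ΣF_rep = (-7.7568,0.8176)
p' = p + 1/4·F = (10.0608,6.2044)

Fx=-7.7568 Fy=0.8176 x'=10.0608 y'=6.2044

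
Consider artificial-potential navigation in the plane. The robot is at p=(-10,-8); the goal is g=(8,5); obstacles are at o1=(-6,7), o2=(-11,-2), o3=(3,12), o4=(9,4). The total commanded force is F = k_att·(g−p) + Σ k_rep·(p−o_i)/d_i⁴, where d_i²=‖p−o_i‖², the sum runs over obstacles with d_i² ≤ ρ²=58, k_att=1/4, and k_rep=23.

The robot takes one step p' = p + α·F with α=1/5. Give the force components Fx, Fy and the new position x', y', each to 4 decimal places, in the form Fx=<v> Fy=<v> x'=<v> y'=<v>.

Fx=4.5168 Fy=3.1492 x'=-9.0966 y'=-7.3702

F_att = 1/4·(g−p) = 1/4·(18,13) = (4.5000,3.2500)
o1: d²=241 > ρ²=58 → inactive
o2: d²=37 ≤ ρ²=58; F_rep = 23·(1,-6)/37² = (0.0168,-0.1008)
o3: d²=569 > ρ²=58 → inactive
o4: d²=505 > ρ²=58 → inactive
F = F_att + ΣF_rep = (4.5168,3.1492)
p' = p + 1/5·F = (-9.0966,-7.3702)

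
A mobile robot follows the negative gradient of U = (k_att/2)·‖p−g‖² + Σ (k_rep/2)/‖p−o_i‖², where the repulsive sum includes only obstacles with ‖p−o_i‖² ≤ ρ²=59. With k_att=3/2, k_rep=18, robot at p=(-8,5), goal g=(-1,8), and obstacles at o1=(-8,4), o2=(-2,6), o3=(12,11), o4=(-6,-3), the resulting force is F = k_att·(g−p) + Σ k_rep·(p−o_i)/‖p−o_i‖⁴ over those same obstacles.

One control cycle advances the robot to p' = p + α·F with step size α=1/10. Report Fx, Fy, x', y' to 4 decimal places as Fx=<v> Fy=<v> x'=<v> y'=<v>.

F_att = 3/2·(g−p) = 3/2·(7,3) = (10.5000,4.5000)
o1: d²=1 ≤ ρ²=59; F_rep = 18·(0,1)/1² = (0.0000,18.0000)
o2: d²=37 ≤ ρ²=59; F_rep = 18·(-6,-1)/37² = (-0.0789,-0.0131)
o3: d²=436 > ρ²=59 → inactive
o4: d²=68 > ρ²=59 → inactive
F = F_att + ΣF_rep = (10.4211,22.4869)
p' = p + 1/10·F = (-6.9579,7.2487)

Fx=10.4211 Fy=22.4869 x'=-6.9579 y'=7.2487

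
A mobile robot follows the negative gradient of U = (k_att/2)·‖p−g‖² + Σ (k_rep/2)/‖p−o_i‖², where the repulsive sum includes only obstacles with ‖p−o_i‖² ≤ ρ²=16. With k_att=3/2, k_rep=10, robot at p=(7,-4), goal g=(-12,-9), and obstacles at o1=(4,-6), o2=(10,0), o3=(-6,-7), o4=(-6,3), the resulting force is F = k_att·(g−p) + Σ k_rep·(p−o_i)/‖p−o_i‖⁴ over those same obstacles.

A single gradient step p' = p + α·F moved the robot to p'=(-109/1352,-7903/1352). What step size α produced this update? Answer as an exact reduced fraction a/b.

F_att = 3/2·(g−p) = 3/2·(-19,-5) = (-28.5000,-7.5000)
o1: d²=13 ≤ ρ²=16; F_rep = 10·(3,2)/13² = (0.1775,0.1183)
o2: d²=25 > ρ²=16 → inactive
o3: d²=178 > ρ²=16 → inactive
o4: d²=218 > ρ²=16 → inactive
F = F_att + ΣF_rep = (-28.3225,-7.3817)
Δp = p'−p = (-7.0806,-1.8454); α = Δx/Fx = (-9573/1352) / (-9573/338) = 1/4
check: Δy/Fy = (-2495/1352) / (-2495/338) = 1/4 ✓

α = 1/4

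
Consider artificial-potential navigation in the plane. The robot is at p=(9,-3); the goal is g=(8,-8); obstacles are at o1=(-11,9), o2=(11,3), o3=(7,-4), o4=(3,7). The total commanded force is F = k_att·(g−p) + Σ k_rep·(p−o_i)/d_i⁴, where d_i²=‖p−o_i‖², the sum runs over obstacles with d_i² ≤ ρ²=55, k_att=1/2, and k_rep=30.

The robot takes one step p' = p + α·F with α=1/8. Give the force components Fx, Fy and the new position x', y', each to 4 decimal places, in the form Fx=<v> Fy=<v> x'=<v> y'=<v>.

F_att = 1/2·(g−p) = 1/2·(-1,-5) = (-0.5000,-2.5000)
o1: d²=544 > ρ²=55 → inactive
o2: d²=40 ≤ ρ²=55; F_rep = 30·(-2,-6)/40² = (-0.0375,-0.1125)
o3: d²=5 ≤ ρ²=55; F_rep = 30·(2,1)/5² = (2.4000,1.2000)
o4: d²=136 > ρ²=55 → inactive
F = F_att + ΣF_rep = (1.8625,-1.4125)
p' = p + 1/8·F = (9.2328,-3.1766)

Fx=1.8625 Fy=-1.4125 x'=9.2328 y'=-3.1766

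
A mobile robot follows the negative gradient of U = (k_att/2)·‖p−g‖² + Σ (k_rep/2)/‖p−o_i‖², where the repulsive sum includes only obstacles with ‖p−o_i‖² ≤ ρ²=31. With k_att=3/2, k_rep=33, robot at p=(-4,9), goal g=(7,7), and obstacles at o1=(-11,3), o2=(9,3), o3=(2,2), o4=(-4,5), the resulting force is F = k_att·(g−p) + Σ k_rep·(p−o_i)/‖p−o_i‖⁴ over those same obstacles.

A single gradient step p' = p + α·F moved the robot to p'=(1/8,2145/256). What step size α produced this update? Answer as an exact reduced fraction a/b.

α = 1/4

F_att = 3/2·(g−p) = 3/2·(11,-2) = (16.5000,-3.0000)
o1: d²=85 > ρ²=31 → inactive
o2: d²=205 > ρ²=31 → inactive
o3: d²=85 > ρ²=31 → inactive
o4: d²=16 ≤ ρ²=31; F_rep = 33·(0,4)/16² = (0.0000,0.5156)
F = F_att + ΣF_rep = (16.5000,-2.4844)
Δp = p'−p = (4.1250,-0.6211); α = Δx/Fx = (33/8) / (33/2) = 1/4
check: Δy/Fy = (-159/256) / (-159/64) = 1/4 ✓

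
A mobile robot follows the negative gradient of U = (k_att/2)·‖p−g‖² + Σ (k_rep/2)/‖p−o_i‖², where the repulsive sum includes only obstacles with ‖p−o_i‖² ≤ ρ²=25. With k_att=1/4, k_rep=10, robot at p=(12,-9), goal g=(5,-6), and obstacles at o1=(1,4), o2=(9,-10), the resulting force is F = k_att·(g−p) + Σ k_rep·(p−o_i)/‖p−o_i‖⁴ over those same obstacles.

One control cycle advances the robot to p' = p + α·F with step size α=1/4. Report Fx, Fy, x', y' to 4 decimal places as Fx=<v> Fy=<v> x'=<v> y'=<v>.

Fx=-1.4500 Fy=0.8500 x'=11.6375 y'=-8.7875

F_att = 1/4·(g−p) = 1/4·(-7,3) = (-1.7500,0.7500)
o1: d²=290 > ρ²=25 → inactive
o2: d²=10 ≤ ρ²=25; F_rep = 10·(3,1)/10² = (0.3000,0.1000)
F = F_att + ΣF_rep = (-1.4500,0.8500)
p' = p + 1/4·F = (11.6375,-8.7875)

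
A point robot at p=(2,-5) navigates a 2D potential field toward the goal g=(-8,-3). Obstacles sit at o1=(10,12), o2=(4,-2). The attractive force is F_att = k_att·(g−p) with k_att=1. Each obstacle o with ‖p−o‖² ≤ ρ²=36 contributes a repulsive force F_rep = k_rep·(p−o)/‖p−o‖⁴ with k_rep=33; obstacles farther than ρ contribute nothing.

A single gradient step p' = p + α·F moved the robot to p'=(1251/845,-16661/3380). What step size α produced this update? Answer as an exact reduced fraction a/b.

α = 1/20

F_att = 1·(g−p) = 1·(-10,2) = (-10.0000,2.0000)
o1: d²=353 > ρ²=36 → inactive
o2: d²=13 ≤ ρ²=36; F_rep = 33·(-2,-3)/13² = (-0.3905,-0.5858)
F = F_att + ΣF_rep = (-10.3905,1.4142)
Δp = p'−p = (-0.5195,0.0707); α = Δx/Fx = (-439/845) / (-1756/169) = 1/20
check: Δy/Fy = (239/3380) / (239/169) = 1/20 ✓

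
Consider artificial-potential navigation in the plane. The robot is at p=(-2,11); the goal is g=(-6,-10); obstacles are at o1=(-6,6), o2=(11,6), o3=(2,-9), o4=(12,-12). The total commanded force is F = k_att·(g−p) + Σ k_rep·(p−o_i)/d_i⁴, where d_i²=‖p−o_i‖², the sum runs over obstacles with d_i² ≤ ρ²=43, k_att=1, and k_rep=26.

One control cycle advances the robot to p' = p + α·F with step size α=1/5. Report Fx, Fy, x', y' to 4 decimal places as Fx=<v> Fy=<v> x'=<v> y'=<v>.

Fx=-3.9381 Fy=-20.9227 x'=-2.7876 y'=6.8155

F_att = 1·(g−p) = 1·(-4,-21) = (-4.0000,-21.0000)
o1: d²=41 ≤ ρ²=43; F_rep = 26·(4,5)/41² = (0.0619,0.0773)
o2: d²=194 > ρ²=43 → inactive
o3: d²=416 > ρ²=43 → inactive
o4: d²=725 > ρ²=43 → inactive
F = F_att + ΣF_rep = (-3.9381,-20.9227)
p' = p + 1/5·F = (-2.7876,6.8155)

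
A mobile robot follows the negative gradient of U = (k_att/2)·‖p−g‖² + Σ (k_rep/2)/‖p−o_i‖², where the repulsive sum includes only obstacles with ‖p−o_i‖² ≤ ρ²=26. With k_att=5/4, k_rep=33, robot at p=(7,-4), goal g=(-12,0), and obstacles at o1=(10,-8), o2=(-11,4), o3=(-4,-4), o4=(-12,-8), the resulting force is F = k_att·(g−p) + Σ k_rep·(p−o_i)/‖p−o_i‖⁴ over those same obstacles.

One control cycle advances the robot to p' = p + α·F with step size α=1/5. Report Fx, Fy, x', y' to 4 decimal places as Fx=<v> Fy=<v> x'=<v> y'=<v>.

F_att = 5/4·(g−p) = 5/4·(-19,4) = (-23.7500,5.0000)
o1: d²=25 ≤ ρ²=26; F_rep = 33·(-3,4)/25² = (-0.1584,0.2112)
o2: d²=388 > ρ²=26 → inactive
o3: d²=121 > ρ²=26 → inactive
o4: d²=377 > ρ²=26 → inactive
F = F_att + ΣF_rep = (-23.9084,5.2112)
p' = p + 1/5·F = (2.2183,-2.9578)

Fx=-23.9084 Fy=5.2112 x'=2.2183 y'=-2.9578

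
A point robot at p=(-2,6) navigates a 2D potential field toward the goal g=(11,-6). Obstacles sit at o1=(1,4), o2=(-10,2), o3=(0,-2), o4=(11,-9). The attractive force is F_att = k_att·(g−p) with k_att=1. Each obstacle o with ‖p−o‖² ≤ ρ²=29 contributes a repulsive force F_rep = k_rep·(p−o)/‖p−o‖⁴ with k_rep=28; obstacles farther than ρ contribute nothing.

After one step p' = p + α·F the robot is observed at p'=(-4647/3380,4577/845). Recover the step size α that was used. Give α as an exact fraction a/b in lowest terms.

F_att = 1·(g−p) = 1·(13,-12) = (13.0000,-12.0000)
o1: d²=13 ≤ ρ²=29; F_rep = 28·(-3,2)/13² = (-0.4970,0.3314)
o2: d²=80 > ρ²=29 → inactive
o3: d²=68 > ρ²=29 → inactive
o4: d²=394 > ρ²=29 → inactive
F = F_att + ΣF_rep = (12.5030,-11.6686)
Δp = p'−p = (0.6251,-0.5834); α = Δx/Fx = (2113/3380) / (2113/169) = 1/20
check: Δy/Fy = (-493/845) / (-1972/169) = 1/20 ✓

α = 1/20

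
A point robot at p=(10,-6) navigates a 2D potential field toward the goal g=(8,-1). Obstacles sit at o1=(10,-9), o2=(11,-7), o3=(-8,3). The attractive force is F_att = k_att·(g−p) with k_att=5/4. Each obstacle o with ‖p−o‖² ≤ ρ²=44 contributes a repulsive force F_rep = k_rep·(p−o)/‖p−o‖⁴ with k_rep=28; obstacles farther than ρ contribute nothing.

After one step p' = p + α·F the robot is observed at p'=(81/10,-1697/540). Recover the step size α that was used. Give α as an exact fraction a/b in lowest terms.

F_att = 5/4·(g−p) = 5/4·(-2,5) = (-2.5000,6.2500)
o1: d²=9 ≤ ρ²=44; F_rep = 28·(0,3)/9² = (0.0000,1.0370)
o2: d²=2 ≤ ρ²=44; F_rep = 28·(-1,1)/2² = (-7.0000,7.0000)
o3: d²=405 > ρ²=44 → inactive
F = F_att + ΣF_rep = (-9.5000,14.2870)
Δp = p'−p = (-1.9000,2.8574); α = Δx/Fx = (-19/10) / (-19/2) = 1/5
check: Δy/Fy = (1543/540) / (1543/108) = 1/5 ✓

α = 1/5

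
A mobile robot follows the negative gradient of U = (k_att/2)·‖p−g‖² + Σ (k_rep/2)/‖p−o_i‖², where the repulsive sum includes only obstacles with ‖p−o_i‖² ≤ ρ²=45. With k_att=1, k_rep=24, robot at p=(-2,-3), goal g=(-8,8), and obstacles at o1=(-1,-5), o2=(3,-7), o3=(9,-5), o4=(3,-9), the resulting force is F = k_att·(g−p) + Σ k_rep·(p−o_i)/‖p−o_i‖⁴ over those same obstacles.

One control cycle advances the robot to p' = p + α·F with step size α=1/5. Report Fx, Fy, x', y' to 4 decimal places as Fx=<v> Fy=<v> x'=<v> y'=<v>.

Fx=-7.0314 Fy=12.9771 x'=-3.4063 y'=-0.4046

F_att = 1·(g−p) = 1·(-6,11) = (-6.0000,11.0000)
o1: d²=5 ≤ ρ²=45; F_rep = 24·(-1,2)/5² = (-0.9600,1.9200)
o2: d²=41 ≤ ρ²=45; F_rep = 24·(-5,4)/41² = (-0.0714,0.0571)
o3: d²=125 > ρ²=45 → inactive
o4: d²=61 > ρ²=45 → inactive
F = F_att + ΣF_rep = (-7.0314,12.9771)
p' = p + 1/5·F = (-3.4063,-0.4046)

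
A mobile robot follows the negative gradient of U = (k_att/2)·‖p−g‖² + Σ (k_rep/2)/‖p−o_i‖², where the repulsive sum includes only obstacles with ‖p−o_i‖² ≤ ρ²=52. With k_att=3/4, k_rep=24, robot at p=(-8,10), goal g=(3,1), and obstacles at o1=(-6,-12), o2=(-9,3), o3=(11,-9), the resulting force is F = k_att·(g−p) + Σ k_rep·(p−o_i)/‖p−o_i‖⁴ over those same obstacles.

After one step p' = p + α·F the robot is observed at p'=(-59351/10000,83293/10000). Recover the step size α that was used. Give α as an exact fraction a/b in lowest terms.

α = 1/4

F_att = 3/4·(g−p) = 3/4·(11,-9) = (8.2500,-6.7500)
o1: d²=488 > ρ²=52 → inactive
o2: d²=50 ≤ ρ²=52; F_rep = 24·(1,7)/50² = (0.0096,0.0672)
o3: d²=722 > ρ²=52 → inactive
F = F_att + ΣF_rep = (8.2596,-6.6828)
Δp = p'−p = (2.0649,-1.6707); α = Δx/Fx = (20649/10000) / (20649/2500) = 1/4
check: Δy/Fy = (-16707/10000) / (-16707/2500) = 1/4 ✓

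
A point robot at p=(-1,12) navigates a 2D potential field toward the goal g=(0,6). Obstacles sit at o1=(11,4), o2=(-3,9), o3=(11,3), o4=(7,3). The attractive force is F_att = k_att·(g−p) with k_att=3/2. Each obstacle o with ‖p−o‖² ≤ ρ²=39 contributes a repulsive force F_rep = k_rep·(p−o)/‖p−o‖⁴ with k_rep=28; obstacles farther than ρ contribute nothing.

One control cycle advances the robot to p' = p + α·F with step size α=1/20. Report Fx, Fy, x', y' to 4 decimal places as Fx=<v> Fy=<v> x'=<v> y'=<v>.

F_att = 3/2·(g−p) = 3/2·(1,-6) = (1.5000,-9.0000)
o1: d²=208 > ρ²=39 → inactive
o2: d²=13 ≤ ρ²=39; F_rep = 28·(2,3)/13² = (0.3314,0.4970)
o3: d²=225 > ρ²=39 → inactive
o4: d²=145 > ρ²=39 → inactive
F = F_att + ΣF_rep = (1.8314,-8.5030)
p' = p + 1/20·F = (-0.9084,11.5749)

Fx=1.8314 Fy=-8.5030 x'=-0.9084 y'=11.5749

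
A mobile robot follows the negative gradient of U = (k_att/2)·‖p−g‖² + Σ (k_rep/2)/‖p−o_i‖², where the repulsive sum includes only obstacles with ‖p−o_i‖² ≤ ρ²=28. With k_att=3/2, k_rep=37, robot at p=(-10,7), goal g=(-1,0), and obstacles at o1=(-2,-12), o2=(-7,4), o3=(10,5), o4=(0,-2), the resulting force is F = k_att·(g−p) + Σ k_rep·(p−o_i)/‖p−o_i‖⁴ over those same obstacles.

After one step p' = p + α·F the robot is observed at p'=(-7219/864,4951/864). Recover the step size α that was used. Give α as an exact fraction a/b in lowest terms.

α = 1/8

F_att = 3/2·(g−p) = 3/2·(9,-7) = (13.5000,-10.5000)
o1: d²=425 > ρ²=28 → inactive
o2: d²=18 ≤ ρ²=28; F_rep = 37·(-3,3)/18² = (-0.3426,0.3426)
o3: d²=404 > ρ²=28 → inactive
o4: d²=181 > ρ²=28 → inactive
F = F_att + ΣF_rep = (13.1574,-10.1574)
Δp = p'−p = (1.6447,-1.2697); α = Δx/Fx = (1421/864) / (1421/108) = 1/8
check: Δy/Fy = (-1097/864) / (-1097/108) = 1/8 ✓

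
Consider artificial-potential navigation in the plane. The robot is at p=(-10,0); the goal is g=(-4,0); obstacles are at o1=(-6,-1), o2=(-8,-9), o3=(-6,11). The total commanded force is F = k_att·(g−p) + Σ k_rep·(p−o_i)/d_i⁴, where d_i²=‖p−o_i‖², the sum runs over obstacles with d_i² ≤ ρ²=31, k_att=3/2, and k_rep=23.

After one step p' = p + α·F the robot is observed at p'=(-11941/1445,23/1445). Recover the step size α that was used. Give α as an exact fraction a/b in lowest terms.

α = 1/5

F_att = 3/2·(g−p) = 3/2·(6,0) = (9.0000,0.0000)
o1: d²=17 ≤ ρ²=31; F_rep = 23·(-4,1)/17² = (-0.3183,0.0796)
o2: d²=85 > ρ²=31 → inactive
o3: d²=137 > ρ²=31 → inactive
F = F_att + ΣF_rep = (8.6817,0.0796)
Δp = p'−p = (1.7363,0.0159); α = Δx/Fx = (2509/1445) / (2509/289) = 1/5
check: Δy/Fy = (23/1445) / (23/289) = 1/5 ✓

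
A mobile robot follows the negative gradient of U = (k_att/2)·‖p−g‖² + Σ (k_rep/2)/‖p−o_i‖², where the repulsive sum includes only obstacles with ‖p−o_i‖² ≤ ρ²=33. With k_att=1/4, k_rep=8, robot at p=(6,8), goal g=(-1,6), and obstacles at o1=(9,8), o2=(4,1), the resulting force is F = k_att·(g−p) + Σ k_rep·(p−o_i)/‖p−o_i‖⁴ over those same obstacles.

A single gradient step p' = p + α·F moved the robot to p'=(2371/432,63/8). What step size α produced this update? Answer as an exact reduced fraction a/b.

α = 1/4

F_att = 1/4·(g−p) = 1/4·(-7,-2) = (-1.7500,-0.5000)
o1: d²=9 ≤ ρ²=33; F_rep = 8·(-3,0)/9² = (-0.2963,0.0000)
o2: d²=53 > ρ²=33 → inactive
F = F_att + ΣF_rep = (-2.0463,-0.5000)
Δp = p'−p = (-0.5116,-0.1250); α = Δx/Fx = (-221/432) / (-221/108) = 1/4
check: Δy/Fy = (-1/8) / (-1/2) = 1/4 ✓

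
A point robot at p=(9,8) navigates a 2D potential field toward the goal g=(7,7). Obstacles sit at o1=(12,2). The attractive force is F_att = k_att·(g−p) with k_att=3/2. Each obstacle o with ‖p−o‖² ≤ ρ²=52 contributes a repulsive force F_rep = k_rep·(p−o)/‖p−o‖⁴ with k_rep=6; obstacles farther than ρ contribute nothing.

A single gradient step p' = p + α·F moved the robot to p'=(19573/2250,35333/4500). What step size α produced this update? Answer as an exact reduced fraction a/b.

F_att = 3/2·(g−p) = 3/2·(-2,-1) = (-3.0000,-1.5000)
o1: d²=45 ≤ ρ²=52; F_rep = 6·(-3,6)/45² = (-0.0089,0.0178)
F = F_att + ΣF_rep = (-3.0089,-1.4822)
Δp = p'−p = (-0.3009,-0.1482); α = Δx/Fx = (-677/2250) / (-677/225) = 1/10
check: Δy/Fy = (-667/4500) / (-667/450) = 1/10 ✓

α = 1/10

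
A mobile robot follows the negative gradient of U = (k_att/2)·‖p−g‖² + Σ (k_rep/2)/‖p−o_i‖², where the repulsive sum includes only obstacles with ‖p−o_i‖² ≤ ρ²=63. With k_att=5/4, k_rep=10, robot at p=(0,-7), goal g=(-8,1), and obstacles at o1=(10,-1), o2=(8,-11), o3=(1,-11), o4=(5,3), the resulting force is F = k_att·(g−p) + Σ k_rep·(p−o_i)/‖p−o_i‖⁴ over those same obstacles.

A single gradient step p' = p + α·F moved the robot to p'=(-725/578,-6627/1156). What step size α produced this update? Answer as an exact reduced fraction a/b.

α = 1/8

F_att = 5/4·(g−p) = 5/4·(-8,8) = (-10.0000,10.0000)
o1: d²=136 > ρ²=63 → inactive
o2: d²=80 > ρ²=63 → inactive
o3: d²=17 ≤ ρ²=63; F_rep = 10·(-1,4)/17² = (-0.0346,0.1384)
o4: d²=125 > ρ²=63 → inactive
F = F_att + ΣF_rep = (-10.0346,10.1384)
Δp = p'−p = (-1.2543,1.2673); α = Δx/Fx = (-725/578) / (-2900/289) = 1/8
check: Δy/Fy = (1465/1156) / (2930/289) = 1/8 ✓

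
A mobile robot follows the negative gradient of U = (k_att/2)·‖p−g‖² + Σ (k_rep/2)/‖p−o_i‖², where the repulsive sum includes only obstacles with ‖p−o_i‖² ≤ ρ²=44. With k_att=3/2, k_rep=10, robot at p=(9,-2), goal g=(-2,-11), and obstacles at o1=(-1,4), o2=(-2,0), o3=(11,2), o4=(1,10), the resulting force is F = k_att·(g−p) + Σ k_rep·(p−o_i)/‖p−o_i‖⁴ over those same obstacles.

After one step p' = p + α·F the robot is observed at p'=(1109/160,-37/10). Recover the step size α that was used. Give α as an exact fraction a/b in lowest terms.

α = 1/8

F_att = 3/2·(g−p) = 3/2·(-11,-9) = (-16.5000,-13.5000)
o1: d²=136 > ρ²=44 → inactive
o2: d²=125 > ρ²=44 → inactive
o3: d²=20 ≤ ρ²=44; F_rep = 10·(-2,-4)/20² = (-0.0500,-0.1000)
o4: d²=208 > ρ²=44 → inactive
F = F_att + ΣF_rep = (-16.5500,-13.6000)
Δp = p'−p = (-2.0688,-1.7000); α = Δx/Fx = (-331/160) / (-331/20) = 1/8
check: Δy/Fy = (-17/10) / (-68/5) = 1/8 ✓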